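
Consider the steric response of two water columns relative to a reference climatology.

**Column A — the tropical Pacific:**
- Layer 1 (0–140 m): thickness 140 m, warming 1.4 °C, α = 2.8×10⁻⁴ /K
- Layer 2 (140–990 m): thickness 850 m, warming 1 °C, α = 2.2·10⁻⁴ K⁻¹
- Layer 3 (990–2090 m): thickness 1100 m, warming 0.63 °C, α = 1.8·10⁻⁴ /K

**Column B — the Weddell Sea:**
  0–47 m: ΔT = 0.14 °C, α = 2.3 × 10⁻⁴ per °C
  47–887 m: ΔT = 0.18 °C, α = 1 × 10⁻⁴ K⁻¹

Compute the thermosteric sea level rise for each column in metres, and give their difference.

Δh_A ≈ 0.367 m, Δh_B ≈ 0.0166 m; difference ≈ 0.350 m

A 1.4 × 140 × 2.8×10⁻⁴ = 0.05488 m
A 850 × 1 × 2.2×10⁻⁴ = 0.18700 m
A 990–2090 m: 0.63 × 1.8×10⁻⁴ × 1100 = 0.12474 m
A total: 0.36662 m
B Layer 1: 2.3×10⁻⁴ × 0.14 × 47 = 0.0015134 m
B 1×10⁻⁴ × 0.18 × 840 = 0.01512 m
B total: 0.0166334 m
Difference: 0.36662 − 0.0166334 = 0.3499866 m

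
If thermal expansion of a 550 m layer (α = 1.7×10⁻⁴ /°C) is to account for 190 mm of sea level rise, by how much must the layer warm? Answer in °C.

ΔT ≈ 2.03 °C

ΔT = Δh/(αH) = 0.19 / (1.7×10⁻⁴ × 550) ≈ 2.032 °C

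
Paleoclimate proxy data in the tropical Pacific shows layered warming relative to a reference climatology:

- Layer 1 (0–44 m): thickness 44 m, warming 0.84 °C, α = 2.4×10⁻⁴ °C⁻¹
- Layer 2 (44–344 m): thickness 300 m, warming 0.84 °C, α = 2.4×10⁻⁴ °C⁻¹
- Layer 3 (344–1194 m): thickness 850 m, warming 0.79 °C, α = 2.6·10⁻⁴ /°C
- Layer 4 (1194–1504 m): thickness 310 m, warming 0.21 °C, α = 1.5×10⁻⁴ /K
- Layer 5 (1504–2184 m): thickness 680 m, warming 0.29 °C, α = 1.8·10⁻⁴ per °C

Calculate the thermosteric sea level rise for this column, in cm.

Δh = 28.9 cm

Layer 1: 2.4×10⁻⁴ × 0.84 × 44 = 0.0088704 m
300 × 0.84 × 2.4×10⁻⁴ = 0.06048 m
344–1194 m: 0.79 × 850 × 2.6×10⁻⁴ = 0.17459 m
1.5×10⁻⁴ × 0.21 × 310 = 0.009765 m
Layer 5: 680 × 0.29 × 1.8×10⁻⁴ = 0.035496 m
Δh = 0.0088704 + 0.06048 + 0.17459 + 0.009765 + 0.035496 = 0.2892014 m ≈ 28.9 cm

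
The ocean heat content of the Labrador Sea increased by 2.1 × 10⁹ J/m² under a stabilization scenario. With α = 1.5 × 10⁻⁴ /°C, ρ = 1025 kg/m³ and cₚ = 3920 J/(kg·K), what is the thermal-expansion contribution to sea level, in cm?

Δh = αQ/(ρcₚ) = 1.5×10⁻⁴ × 2.1×10⁹ / (1025 × 3920) ≈ 0.078397 m

Δh = 7.8 cm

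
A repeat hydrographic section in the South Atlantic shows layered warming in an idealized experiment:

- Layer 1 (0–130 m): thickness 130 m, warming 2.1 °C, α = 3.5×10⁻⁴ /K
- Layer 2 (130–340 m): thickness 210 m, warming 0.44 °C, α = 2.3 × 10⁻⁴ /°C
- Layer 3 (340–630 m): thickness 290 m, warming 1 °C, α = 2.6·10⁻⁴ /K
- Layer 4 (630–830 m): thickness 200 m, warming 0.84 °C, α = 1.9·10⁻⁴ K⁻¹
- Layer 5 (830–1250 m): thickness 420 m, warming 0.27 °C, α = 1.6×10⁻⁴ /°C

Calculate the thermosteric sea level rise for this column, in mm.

about 242 mm

Layer 1: 3.5×10⁻⁴ × 2.1 × 130 = 0.09555 m
Layer 2: 0.44 × 210 × 2.3×10⁻⁴ = 0.021252 m
Layer 3: 1 × 290 × 2.6×10⁻⁴ = 0.07540 m
630–830 m: 200 × 0.84 × 1.9×10⁻⁴ = 0.03192 m
Layer 5: 420 × 1.6×10⁻⁴ × 0.27 = 0.018144 m
Δh = 0.09555 + 0.021252 + 0.07540 + 0.03192 + 0.018144 = 0.242266 m ≈ 242 mm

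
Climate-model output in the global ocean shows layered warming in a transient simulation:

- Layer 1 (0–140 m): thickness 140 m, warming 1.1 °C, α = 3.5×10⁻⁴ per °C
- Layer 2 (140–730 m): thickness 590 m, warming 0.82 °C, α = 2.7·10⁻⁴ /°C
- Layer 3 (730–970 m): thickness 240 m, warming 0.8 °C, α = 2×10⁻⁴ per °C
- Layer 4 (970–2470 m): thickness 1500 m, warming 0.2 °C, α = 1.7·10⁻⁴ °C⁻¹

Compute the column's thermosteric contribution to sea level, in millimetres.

274 mm of thermosteric rise

0–140 m: 140 × 1.1 × 3.5×10⁻⁴ = 0.05390 m
0.82 × 2.7×10⁻⁴ × 590 = 0.130626 m
0.8 × 2×10⁻⁴ × 240 = 0.03840 m
1.7×10⁻⁴ × 0.2 × 1500 = 0.05100 m
Δh = 0.05390 + 0.130626 + 0.03840 + 0.05100 = 0.273926 m ≈ 274 mm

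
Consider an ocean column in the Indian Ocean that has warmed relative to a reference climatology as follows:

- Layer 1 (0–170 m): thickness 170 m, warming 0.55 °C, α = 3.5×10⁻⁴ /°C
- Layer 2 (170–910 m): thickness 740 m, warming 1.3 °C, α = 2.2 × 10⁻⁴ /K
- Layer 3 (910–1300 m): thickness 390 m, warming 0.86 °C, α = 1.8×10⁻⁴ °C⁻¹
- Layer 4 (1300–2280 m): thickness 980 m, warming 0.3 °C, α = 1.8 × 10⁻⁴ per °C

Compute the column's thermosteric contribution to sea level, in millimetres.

358 mm

0–170 m: 0.55 × 3.5×10⁻⁴ × 170 = 0.032725 m
170–910 m: 2.2×10⁻⁴ × 740 × 1.3 = 0.21164 m
910–1300 m: 390 × 1.8×10⁻⁴ × 0.86 = 0.060372 m
980 × 1.8×10⁻⁴ × 0.3 = 0.05292 m
Δh = 0.032725 + 0.21164 + 0.060372 + 0.05292 = 0.357657 m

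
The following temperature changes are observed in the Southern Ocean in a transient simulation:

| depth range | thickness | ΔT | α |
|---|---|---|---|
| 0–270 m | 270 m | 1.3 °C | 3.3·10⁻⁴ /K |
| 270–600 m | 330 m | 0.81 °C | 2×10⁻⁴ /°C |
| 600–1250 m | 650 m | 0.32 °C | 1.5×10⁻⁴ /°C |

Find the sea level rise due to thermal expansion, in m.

about 0.200 m

0–270 m: 270 × 1.3 × 3.3×10⁻⁴ = 0.11583 m
330 × 2×10⁻⁴ × 0.81 = 0.05346 m
650 × 0.32 × 1.5×10⁻⁴ = 0.03120 m
Δh = 0.11583 + 0.05346 + 0.03120 = 0.20049 m ≈ 0.200 m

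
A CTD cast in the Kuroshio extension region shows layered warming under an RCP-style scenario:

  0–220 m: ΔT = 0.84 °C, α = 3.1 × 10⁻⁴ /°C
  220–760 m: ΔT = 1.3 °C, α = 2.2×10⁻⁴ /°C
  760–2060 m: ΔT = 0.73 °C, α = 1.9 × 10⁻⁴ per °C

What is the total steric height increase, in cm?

Layer 1: 0.84 × 3.1×10⁻⁴ × 220 = 0.057288 m
Layer 2: 2.2×10⁻⁴ × 1.3 × 540 = 0.15444 m
1300 × 1.9×10⁻⁴ × 0.73 = 0.18031 m
Δh = 0.057288 + 0.15444 + 0.18031 = 0.392038 m

39.2 cm of thermosteric rise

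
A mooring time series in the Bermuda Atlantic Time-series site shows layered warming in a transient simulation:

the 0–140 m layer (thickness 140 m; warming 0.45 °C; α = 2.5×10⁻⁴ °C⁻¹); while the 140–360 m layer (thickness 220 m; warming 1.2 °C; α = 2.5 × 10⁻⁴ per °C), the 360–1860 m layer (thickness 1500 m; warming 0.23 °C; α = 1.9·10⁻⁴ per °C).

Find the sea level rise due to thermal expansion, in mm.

Δh = 150 mm

2.5×10⁻⁴ × 140 × 0.45 = 0.01575 m
Layer 2: 1.2 × 2.5×10⁻⁴ × 220 = 0.06600 m
Layer 3: 1500 × 1.9×10⁻⁴ × 0.23 = 0.06555 m
Δh = 0.01575 + 0.06600 + 0.06555 = 0.14730 m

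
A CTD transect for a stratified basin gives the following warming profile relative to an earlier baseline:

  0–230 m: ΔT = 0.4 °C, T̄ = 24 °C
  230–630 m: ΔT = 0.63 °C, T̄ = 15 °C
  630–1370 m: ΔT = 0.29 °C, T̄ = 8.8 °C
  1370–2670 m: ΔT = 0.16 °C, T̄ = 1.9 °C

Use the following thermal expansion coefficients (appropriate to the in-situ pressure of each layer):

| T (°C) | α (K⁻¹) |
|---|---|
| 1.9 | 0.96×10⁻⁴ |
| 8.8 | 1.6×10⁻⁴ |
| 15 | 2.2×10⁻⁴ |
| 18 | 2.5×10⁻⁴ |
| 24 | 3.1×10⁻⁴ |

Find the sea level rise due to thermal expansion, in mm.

Layer 1 at 24 °C → α = 3.1×10⁻⁴ K⁻¹
Layer 2 at 15 °C → α = 2.2×10⁻⁴ K⁻¹
Layer 3 at 8.8 °C → α = 1.6×10⁻⁴ K⁻¹
Layer 4 at 1.9 °C → α = 0.96×10⁻⁴ K⁻¹
Layer 1: 3.1×10⁻⁴ × 230 × 0.4 = 0.02852 m
0.63 × 400 × 2.2×10⁻⁴ = 0.05544 m
630–1370 m: 740 × 0.29 × 1.6×10⁻⁴ = 0.034336 m
0.16 × 0.96×10⁻⁴ × 1300 = 0.019968 m
Δh = 0.02852 + 0.05544 + 0.034336 + 0.019968 = 0.138264 m

Δh ≈ 138 mm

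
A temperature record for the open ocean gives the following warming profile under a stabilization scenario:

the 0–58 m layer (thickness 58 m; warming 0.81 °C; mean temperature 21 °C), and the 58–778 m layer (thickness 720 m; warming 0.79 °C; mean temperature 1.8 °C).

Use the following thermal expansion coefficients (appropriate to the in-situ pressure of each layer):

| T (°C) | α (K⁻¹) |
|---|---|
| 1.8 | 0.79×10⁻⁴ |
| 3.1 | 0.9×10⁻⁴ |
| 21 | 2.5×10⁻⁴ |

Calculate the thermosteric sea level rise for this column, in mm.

Δh ≈ 56.7 mm

Layer 1 at 21 °C → α = 2.5×10⁻⁴ K⁻¹
Layer 2 at 1.8 °C → α = 0.79×10⁻⁴ K⁻¹
Layer 1: 0.81 × 2.5×10⁻⁴ × 58 = 0.011745 m
58–778 m: 720 × 0.79×10⁻⁴ × 0.79 = 0.0449352 m
Δh = 0.011745 + 0.0449352 = 0.0566802 m ≈ 56.7 mm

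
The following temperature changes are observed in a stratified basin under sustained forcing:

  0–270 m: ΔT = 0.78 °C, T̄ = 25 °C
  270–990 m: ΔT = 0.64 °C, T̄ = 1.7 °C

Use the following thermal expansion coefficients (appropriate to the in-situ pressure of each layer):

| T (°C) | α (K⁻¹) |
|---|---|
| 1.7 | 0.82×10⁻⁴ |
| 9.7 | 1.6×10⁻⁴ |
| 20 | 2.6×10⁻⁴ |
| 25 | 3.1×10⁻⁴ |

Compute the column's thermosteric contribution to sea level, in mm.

Layer 1 at 25 °C → α = 3.1×10⁻⁴ K⁻¹
Layer 2 at 1.7 °C → α = 0.82×10⁻⁴ K⁻¹
0.78 × 270 × 3.1×10⁻⁴ = 0.065286 m
270–990 m: 0.82×10⁻⁴ × 720 × 0.64 = 0.0377856 m
Δh = 0.065286 + 0.0377856 = 0.1030716 m

100 mm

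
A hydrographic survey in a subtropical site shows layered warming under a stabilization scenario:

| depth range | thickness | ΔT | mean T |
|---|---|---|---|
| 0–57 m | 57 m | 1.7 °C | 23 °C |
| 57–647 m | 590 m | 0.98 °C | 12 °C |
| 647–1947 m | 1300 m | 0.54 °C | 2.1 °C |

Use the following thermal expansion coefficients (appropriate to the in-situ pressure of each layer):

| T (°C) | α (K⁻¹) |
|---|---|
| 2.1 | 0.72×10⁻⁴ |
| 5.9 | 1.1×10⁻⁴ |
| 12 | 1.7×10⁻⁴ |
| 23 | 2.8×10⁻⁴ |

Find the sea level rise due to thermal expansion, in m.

Layer 1 at 23 °C → α = 2.8×10⁻⁴ K⁻¹
Layer 2 at 12 °C → α = 1.7×10⁻⁴ K⁻¹
Layer 3 at 2.1 °C → α = 0.72×10⁻⁴ K⁻¹
1.7 × 57 × 2.8×10⁻⁴ = 0.027132 m
0.98 × 1.7×10⁻⁴ × 590 = 0.098294 m
0.72×10⁻⁴ × 1300 × 0.54 = 0.050544 m
Δh = 0.027132 + 0.098294 + 0.050544 = 0.17597 m

0.176 m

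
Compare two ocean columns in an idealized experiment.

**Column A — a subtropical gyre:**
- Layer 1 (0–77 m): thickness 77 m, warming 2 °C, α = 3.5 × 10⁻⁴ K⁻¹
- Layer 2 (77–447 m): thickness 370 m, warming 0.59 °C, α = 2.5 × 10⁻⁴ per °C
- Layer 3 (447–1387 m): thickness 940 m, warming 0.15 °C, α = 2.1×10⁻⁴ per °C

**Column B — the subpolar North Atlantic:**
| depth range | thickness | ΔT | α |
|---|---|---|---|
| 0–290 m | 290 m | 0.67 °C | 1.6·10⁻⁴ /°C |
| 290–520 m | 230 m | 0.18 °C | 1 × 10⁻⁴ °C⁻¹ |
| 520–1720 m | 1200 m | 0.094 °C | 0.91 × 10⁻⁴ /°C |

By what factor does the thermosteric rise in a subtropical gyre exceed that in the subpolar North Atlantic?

a factor of 3.0

A Layer 1: 3.5×10⁻⁴ × 2 × 77 = 0.05390 m
A 77–447 m: 0.59 × 2.5×10⁻⁴ × 370 = 0.054575 m
A 2.1×10⁻⁴ × 940 × 0.15 = 0.02961 m
A total: 0.138085 m
B 1.6×10⁻⁴ × 290 × 0.67 = 0.031088 m
B 1×10⁻⁴ × 0.18 × 230 = 0.00414 m
B Layer 3: 0.094 × 1200 × 0.91×10⁻⁴ = 0.0102648 m
B total: 0.0454928 m
Ratio: 0.138085 / 0.0454928 ≈ 3.035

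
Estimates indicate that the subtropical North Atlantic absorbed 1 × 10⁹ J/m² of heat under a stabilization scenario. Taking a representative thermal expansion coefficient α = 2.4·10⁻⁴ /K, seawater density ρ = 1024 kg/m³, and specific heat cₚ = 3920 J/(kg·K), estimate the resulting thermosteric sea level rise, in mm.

Δh = αQ/(ρcₚ) = 2.4×10⁻⁴ × 1×10⁹ / (1024 × 3920) ≈ 0.05979 m

59.8 mm of thermosteric rise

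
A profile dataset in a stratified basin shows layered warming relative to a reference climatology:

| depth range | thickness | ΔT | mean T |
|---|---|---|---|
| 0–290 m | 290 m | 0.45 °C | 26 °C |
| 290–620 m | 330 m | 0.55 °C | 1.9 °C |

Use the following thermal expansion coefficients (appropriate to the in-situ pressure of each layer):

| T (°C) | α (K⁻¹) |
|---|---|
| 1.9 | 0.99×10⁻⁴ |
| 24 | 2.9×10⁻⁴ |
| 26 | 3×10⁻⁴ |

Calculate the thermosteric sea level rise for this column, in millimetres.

Layer 1 at 26 °C → α = 3×10⁻⁴ K⁻¹
Layer 2 at 1.9 °C → α = 0.99×10⁻⁴ K⁻¹
0.45 × 3×10⁻⁴ × 290 = 0.03915 m
0.55 × 330 × 0.99×10⁻⁴ = 0.0179685 m
Δh = 0.03915 + 0.0179685 = 0.0571185 m

57 mm of thermosteric rise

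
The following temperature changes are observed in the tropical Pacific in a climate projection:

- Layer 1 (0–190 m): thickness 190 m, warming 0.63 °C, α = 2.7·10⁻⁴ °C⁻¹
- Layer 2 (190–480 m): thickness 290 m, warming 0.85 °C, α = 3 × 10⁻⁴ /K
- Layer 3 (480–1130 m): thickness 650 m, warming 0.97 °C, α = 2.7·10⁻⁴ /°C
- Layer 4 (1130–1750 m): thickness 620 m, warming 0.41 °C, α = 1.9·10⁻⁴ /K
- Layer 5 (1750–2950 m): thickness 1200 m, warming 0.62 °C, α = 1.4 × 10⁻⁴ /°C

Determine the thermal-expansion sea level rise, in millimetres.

0.63 × 2.7×10⁻⁴ × 190 = 0.032319 m
Layer 2: 290 × 3×10⁻⁴ × 0.85 = 0.07395 m
650 × 2.7×10⁻⁴ × 0.97 = 0.170235 m
0.41 × 1.9×10⁻⁴ × 620 = 0.048298 m
1.4×10⁻⁴ × 0.62 × 1200 = 0.10416 m
Δh = 0.032319 + 0.07395 + 0.170235 + 0.048298 + 0.10416 = 0.428962 m

Δh = 429 mm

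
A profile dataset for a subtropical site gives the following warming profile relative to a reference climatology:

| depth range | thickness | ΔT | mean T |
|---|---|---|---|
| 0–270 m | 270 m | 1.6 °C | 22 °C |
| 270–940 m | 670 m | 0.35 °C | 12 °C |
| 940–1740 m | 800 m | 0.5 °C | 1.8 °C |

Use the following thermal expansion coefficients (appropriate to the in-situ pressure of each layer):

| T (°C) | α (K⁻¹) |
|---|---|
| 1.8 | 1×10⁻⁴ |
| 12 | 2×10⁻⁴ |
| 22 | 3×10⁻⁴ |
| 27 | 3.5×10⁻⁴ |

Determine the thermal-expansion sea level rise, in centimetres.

21.7 cm of thermosteric rise

Layer 1 at 22 °C → α = 3×10⁻⁴ K⁻¹
Layer 2 at 12 °C → α = 2×10⁻⁴ K⁻¹
Layer 3 at 1.8 °C → α = 1×10⁻⁴ K⁻¹
3×10⁻⁴ × 1.6 × 270 = 0.12960 m
670 × 2×10⁻⁴ × 0.35 = 0.04690 m
Layer 3: 0.5 × 1×10⁻⁴ × 800 = 0.04000 m
Δh = 0.12960 + 0.04690 + 0.04000 = 0.21650 m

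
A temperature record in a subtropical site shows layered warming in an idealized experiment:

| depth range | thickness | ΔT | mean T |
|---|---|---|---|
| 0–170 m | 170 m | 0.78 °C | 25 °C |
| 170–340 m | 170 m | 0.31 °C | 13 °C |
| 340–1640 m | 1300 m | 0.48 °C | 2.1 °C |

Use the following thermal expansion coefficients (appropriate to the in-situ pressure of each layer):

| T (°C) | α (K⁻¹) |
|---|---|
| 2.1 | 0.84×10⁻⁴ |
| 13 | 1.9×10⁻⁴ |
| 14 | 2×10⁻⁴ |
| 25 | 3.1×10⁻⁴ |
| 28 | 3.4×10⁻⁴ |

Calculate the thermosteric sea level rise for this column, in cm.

Layer 1 at 25 °C → α = 3.1×10⁻⁴ K⁻¹
Layer 2 at 13 °C → α = 1.9×10⁻⁴ K⁻¹
Layer 3 at 2.1 °C → α = 0.84×10⁻⁴ K⁻¹
Layer 1: 170 × 0.78 × 3.1×10⁻⁴ = 0.041106 m
Layer 2: 0.31 × 1.9×10⁻⁴ × 170 = 0.010013 m
Layer 3: 0.48 × 0.84×10⁻⁴ × 1300 = 0.052416 m
Δh = 0.041106 + 0.010013 + 0.052416 = 0.103535 m ≈ 10.4 cm

10.4 cm of thermosteric rise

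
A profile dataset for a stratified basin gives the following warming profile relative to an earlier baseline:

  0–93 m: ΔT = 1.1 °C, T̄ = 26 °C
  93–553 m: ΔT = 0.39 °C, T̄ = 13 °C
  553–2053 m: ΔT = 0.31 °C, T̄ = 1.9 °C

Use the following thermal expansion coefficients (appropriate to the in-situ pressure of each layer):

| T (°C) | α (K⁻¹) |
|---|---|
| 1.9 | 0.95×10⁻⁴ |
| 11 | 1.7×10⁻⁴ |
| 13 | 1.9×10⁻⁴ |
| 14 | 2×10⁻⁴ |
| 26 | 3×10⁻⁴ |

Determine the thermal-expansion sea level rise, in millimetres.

about 109 mm

Layer 1 at 26 °C → α = 3×10⁻⁴ K⁻¹
Layer 2 at 13 °C → α = 1.9×10⁻⁴ K⁻¹
Layer 3 at 1.9 °C → α = 0.95×10⁻⁴ K⁻¹
0–93 m: 93 × 3×10⁻⁴ × 1.1 = 0.03069 m
93–553 m: 1.9×10⁻⁴ × 460 × 0.39 = 0.034086 m
0.95×10⁻⁴ × 1500 × 0.31 = 0.044175 m
Δh = 0.03069 + 0.034086 + 0.044175 = 0.108951 m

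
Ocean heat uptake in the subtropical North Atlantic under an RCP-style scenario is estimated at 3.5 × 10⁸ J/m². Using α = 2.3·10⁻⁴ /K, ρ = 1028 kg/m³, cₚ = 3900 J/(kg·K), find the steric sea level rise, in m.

Δh = 0.0201 m

Δh = αQ/(ρcₚ) = 2.3×10⁻⁴ × 3.5×10⁸ / (1028 × 3900) ≈ 0.020079 m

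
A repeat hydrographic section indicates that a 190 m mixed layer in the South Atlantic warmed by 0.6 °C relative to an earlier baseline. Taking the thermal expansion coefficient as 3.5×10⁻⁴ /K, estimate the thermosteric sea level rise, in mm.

about 40 mm

Δh = αΔT·H = 3.5×10⁻⁴ × 0.6 × 190 = 0.03990 m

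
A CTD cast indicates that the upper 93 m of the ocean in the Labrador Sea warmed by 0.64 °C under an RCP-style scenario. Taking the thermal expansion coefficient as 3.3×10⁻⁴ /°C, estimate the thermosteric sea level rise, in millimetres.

Δh = αΔT·H = 3.3×10⁻⁴ × 0.64 × 93 = 0.0196416 m

Δh = 19.6 mm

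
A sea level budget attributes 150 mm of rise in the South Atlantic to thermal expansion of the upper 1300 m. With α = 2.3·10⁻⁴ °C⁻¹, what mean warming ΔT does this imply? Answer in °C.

ΔT = Δh/(αH) = 0.15 / (2.3×10⁻⁴ × 1300) ≈ 0.5017 °C

ΔT ≈ 0.502 °C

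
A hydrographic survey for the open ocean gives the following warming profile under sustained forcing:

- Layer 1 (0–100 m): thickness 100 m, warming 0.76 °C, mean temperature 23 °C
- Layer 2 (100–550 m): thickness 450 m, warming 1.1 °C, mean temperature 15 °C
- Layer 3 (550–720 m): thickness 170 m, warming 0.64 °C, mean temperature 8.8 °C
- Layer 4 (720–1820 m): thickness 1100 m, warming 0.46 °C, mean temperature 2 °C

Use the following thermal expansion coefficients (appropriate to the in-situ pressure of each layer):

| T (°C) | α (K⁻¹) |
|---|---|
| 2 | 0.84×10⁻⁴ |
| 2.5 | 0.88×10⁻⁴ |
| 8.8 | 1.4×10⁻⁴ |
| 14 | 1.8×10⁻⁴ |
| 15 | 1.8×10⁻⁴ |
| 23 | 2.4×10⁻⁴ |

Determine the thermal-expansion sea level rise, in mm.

about 165 mm

Layer 1 at 23 °C → α = 2.4×10⁻⁴ K⁻¹
Layer 2 at 15 °C → α = 1.8×10⁻⁴ K⁻¹
Layer 3 at 8.8 °C → α = 1.4×10⁻⁴ K⁻¹
Layer 4 at 2 °C → α = 0.84×10⁻⁴ K⁻¹
2.4×10⁻⁴ × 100 × 0.76 = 0.01824 m
Layer 2: 1.1 × 450 × 1.8×10⁻⁴ = 0.08910 m
1.4×10⁻⁴ × 170 × 0.64 = 0.015232 m
720–1820 m: 0.84×10⁻⁴ × 0.46 × 1100 = 0.042504 m
Δh = 0.01824 + 0.08910 + 0.015232 + 0.042504 = 0.165076 m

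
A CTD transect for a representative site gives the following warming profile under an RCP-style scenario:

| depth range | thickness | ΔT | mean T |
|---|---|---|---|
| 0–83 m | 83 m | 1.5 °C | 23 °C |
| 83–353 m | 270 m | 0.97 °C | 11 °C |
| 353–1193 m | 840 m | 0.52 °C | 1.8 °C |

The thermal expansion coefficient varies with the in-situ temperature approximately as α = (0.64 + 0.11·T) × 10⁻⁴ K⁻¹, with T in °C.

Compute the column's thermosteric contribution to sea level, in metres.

0.12 m of thermosteric rise

Layer 1: α = (0.64 + 0.11×23)×10⁻⁴ = 3.17×10⁻⁴ K⁻¹
Layer 2: α = (0.64 + 0.11×11)×10⁻⁴ = 1.85×10⁻⁴ K⁻¹
Layer 3: α = (0.64 + 0.11×1.8)×10⁻⁴ = 0.838×10⁻⁴ K⁻¹
Layer 1: 83 × 1.5 × 3.17×10⁻⁴ = 0.0394665 m
83–353 m: 0.97 × 1.85×10⁻⁴ × 270 = 0.0484515 m
Layer 3: 0.52 × 840 × 0.838×10⁻⁴ = 0.03660384 m
Δh = 0.0394665 + 0.0484515 + 0.03660384 = 0.12452184 m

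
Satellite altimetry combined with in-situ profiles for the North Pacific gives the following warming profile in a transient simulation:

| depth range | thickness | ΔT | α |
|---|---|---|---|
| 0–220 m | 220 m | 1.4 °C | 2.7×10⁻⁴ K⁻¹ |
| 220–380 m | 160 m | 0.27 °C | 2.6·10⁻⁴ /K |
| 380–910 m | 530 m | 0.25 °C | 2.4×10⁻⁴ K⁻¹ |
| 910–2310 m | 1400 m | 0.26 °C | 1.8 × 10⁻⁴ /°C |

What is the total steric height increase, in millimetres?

Δh ≈ 192 mm

0–220 m: 220 × 2.7×10⁻⁴ × 1.4 = 0.08316 m
Layer 2: 0.27 × 2.6×10⁻⁴ × 160 = 0.011232 m
380–910 m: 2.4×10⁻⁴ × 530 × 0.25 = 0.03180 m
910–2310 m: 0.26 × 1400 × 1.8×10⁻⁴ = 0.06552 m
Δh = 0.08316 + 0.011232 + 0.03180 + 0.06552 = 0.191712 m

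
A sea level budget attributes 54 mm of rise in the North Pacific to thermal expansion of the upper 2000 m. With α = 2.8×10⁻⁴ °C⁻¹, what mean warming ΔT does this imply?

ΔT ≈ 0.0964 K

ΔT = Δh/(αH) = 0.054 / (2.8×10⁻⁴ × 2000) ≈ 0.09643 K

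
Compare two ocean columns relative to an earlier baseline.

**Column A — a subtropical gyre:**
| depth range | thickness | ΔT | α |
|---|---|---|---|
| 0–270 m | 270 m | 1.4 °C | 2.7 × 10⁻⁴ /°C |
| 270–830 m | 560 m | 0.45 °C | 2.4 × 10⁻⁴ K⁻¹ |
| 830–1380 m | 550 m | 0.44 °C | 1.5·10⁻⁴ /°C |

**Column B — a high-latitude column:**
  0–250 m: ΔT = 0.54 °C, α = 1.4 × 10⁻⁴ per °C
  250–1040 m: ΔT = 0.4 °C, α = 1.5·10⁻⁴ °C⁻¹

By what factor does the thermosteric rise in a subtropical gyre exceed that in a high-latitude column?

A Layer 1: 1.4 × 270 × 2.7×10⁻⁴ = 0.10206 m
A 270–830 m: 2.4×10⁻⁴ × 560 × 0.45 = 0.06048 m
A Layer 3: 550 × 1.5×10⁻⁴ × 0.44 = 0.03630 m
A total: 0.19884 m
B Layer 1: 0.54 × 250 × 1.4×10⁻⁴ = 0.01890 m
B 790 × 1.5×10⁻⁴ × 0.4 = 0.04740 m
B total: 0.06630 m
Ratio: 0.19884 / 0.06630 ≈ 2.999

3.0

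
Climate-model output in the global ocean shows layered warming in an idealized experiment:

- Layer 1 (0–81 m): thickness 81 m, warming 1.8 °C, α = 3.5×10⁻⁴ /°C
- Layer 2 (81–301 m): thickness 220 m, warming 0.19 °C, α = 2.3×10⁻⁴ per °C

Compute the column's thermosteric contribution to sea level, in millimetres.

Layer 1: 81 × 3.5×10⁻⁴ × 1.8 = 0.05103 m
81–301 m: 0.19 × 220 × 2.3×10⁻⁴ = 0.009614 m
Δh = 0.05103 + 0.009614 = 0.060644 m

61 mm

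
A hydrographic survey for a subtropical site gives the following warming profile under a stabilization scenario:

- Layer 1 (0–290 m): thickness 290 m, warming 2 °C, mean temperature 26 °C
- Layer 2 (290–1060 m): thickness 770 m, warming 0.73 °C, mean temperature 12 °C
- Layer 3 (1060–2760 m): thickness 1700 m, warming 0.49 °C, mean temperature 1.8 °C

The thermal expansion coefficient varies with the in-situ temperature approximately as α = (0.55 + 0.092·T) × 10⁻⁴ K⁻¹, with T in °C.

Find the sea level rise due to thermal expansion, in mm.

Layer 1: α = (0.55 + 0.092×26)×10⁻⁴ = 2.942×10⁻⁴ K⁻¹
Layer 2: α = (0.55 + 0.092×12)×10⁻⁴ = 1.654×10⁻⁴ K⁻¹
Layer 3: α = (0.55 + 0.092×1.8)×10⁻⁴ = 0.7156×10⁻⁴ K⁻¹
0–290 m: 2 × 290 × 2.942×10⁻⁴ = 0.170636 m
1.654×10⁻⁴ × 0.73 × 770 = 0.09297134 m
0.49 × 1700 × 0.7156×10⁻⁴ = 0.05960948 m
Δh = 0.170636 + 0.09297134 + 0.05960948 = 0.32321682 m

320 mm of thermosteric rise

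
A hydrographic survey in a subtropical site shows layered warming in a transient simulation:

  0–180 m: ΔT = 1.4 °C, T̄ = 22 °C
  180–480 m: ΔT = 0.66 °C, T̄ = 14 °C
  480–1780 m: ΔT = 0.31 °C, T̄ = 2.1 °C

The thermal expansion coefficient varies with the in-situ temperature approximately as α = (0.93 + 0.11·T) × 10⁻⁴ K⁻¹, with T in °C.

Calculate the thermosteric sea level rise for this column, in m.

0.180 m

Layer 1: α = (0.93 + 0.11×22)×10⁻⁴ = 3.35×10⁻⁴ K⁻¹
Layer 2: α = (0.93 + 0.11×14)×10⁻⁴ = 2.47×10⁻⁴ K⁻¹
Layer 3: α = (0.93 + 0.11×2.1)×10⁻⁴ = 1.161×10⁻⁴ K⁻¹
Layer 1: 3.35×10⁻⁴ × 180 × 1.4 = 0.08442 m
180–480 m: 300 × 2.47×10⁻⁴ × 0.66 = 0.048906 m
Layer 3: 1.161×10⁻⁴ × 1300 × 0.31 = 0.0467883 m
Δh = 0.08442 + 0.048906 + 0.0467883 = 0.1801143 m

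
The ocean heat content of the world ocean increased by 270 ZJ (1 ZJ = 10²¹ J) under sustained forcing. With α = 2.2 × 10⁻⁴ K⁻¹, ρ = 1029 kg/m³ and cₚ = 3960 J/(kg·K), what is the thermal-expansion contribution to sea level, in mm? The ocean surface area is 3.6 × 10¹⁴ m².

about 40 mm

Per unit area: Q = 270×10²¹ / (3.6×10¹⁴) = 7.5×10⁸ J/m²
Δh = αQ/(ρcₚ) = 2.2×10⁻⁴ × 7.5×10⁸ / (1029 × 3960) ≈ 0.040492 m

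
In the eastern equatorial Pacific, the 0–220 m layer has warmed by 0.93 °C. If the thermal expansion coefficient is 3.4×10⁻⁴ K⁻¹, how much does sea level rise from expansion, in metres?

Δh = αΔT·H = 3.4×10⁻⁴ × 0.93 × 220 = 0.069564 m

0.070 m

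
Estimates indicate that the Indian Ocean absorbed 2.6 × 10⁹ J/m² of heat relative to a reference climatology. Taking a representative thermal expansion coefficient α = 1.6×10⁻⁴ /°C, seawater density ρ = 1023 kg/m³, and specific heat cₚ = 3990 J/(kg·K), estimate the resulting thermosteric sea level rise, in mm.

Δh ≈ 102 mm

Δh = αQ/(ρcₚ) = 1.6×10⁻⁴ × 2.6×10⁹ / (1023 × 3990) ≈ 0.10192 m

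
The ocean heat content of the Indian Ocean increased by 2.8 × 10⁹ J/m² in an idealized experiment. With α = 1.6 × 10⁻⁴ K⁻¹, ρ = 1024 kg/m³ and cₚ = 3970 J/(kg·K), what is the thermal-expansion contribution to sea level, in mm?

110 mm

Δh = αQ/(ρcₚ) = 1.6×10⁻⁴ × 2.8×10⁹ / (1024 × 3970) ≈ 0.11020 m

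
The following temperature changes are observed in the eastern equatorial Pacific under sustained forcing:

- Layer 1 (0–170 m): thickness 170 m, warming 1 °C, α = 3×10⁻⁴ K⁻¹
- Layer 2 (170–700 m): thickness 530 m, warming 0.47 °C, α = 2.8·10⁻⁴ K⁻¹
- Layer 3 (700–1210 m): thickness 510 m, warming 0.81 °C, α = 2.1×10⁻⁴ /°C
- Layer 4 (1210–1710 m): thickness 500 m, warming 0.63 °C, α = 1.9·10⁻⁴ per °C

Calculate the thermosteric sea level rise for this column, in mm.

Layer 1: 170 × 3×10⁻⁴ × 1 = 0.05100 m
Layer 2: 2.8×10⁻⁴ × 0.47 × 530 = 0.069748 m
700–1210 m: 510 × 2.1×10⁻⁴ × 0.81 = 0.086751 m
1210–1710 m: 500 × 0.63 × 1.9×10⁻⁴ = 0.05985 m
Δh = 0.05100 + 0.069748 + 0.086751 + 0.05985 = 0.267349 m

Δh ≈ 267 mm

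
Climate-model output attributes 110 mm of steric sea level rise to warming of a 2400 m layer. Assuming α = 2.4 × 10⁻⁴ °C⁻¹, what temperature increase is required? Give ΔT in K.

ΔT = Δh/(αH) = 0.11 / (2.4×10⁻⁴ × 2400) ≈ 0.1910 K

ΔT ≈ 0.19 K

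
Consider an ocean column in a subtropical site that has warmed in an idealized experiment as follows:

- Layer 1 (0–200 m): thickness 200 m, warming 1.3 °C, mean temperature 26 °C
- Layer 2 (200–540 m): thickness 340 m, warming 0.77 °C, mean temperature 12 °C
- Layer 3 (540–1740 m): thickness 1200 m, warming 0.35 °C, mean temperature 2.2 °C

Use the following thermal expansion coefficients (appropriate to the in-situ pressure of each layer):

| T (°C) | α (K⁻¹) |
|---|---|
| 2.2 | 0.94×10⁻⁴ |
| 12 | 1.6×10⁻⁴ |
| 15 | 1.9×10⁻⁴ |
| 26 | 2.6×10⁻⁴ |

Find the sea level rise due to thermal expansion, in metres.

Layer 1 at 26 °C → α = 2.6×10⁻⁴ K⁻¹
Layer 2 at 12 °C → α = 1.6×10⁻⁴ K⁻¹
Layer 3 at 2.2 °C → α = 0.94×10⁻⁴ K⁻¹
Layer 1: 1.3 × 200 × 2.6×10⁻⁴ = 0.06760 m
200–540 m: 340 × 0.77 × 1.6×10⁻⁴ = 0.041888 m
Layer 3: 0.35 × 0.94×10⁻⁴ × 1200 = 0.03948 m
Δh = 0.06760 + 0.041888 + 0.03948 = 0.148968 m ≈ 0.149 m

Δh ≈ 0.149 m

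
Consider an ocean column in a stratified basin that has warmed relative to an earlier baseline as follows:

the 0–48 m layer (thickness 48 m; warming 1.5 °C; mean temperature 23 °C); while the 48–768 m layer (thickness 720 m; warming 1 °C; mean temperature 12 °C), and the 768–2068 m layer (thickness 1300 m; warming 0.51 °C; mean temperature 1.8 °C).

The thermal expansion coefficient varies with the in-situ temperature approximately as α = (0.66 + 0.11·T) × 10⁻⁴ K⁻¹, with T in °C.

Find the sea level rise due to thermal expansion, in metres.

Δh = 0.222 m

Layer 1: α = (0.66 + 0.11×23)×10⁻⁴ = 3.19×10⁻⁴ K⁻¹
Layer 2: α = (0.66 + 0.11×12)×10⁻⁴ = 1.98×10⁻⁴ K⁻¹
Layer 3: α = (0.66 + 0.11×1.8)×10⁻⁴ = 0.858×10⁻⁴ K⁻¹
3.19×10⁻⁴ × 1.5 × 48 = 0.022968 m
1.98×10⁻⁴ × 1 × 720 = 0.14256 m
1300 × 0.51 × 0.858×10⁻⁴ = 0.0568854 m
Δh = 0.022968 + 0.14256 + 0.0568854 = 0.2224134 m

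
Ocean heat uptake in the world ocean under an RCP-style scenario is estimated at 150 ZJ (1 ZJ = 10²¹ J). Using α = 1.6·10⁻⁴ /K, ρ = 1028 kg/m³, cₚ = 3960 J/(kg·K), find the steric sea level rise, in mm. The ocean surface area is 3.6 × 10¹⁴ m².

Per unit area: Q = 150×10²¹ / (3.6×10¹⁴) ≈ 4.167×10⁸ J/m²
Δh = αQ/(ρcₚ) = 1.6×10⁻⁴ × 4.167×10⁸ / (1028 × 3960) ≈ 0.016378 m

Δh ≈ 16.4 mm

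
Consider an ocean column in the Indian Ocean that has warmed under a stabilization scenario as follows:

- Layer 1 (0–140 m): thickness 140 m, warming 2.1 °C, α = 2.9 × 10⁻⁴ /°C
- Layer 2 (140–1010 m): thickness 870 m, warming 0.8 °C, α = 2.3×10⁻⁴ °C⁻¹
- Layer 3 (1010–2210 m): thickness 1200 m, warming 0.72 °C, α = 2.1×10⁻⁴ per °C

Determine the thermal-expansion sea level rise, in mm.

0–140 m: 2.9×10⁻⁴ × 2.1 × 140 = 0.08526 m
140–1010 m: 2.3×10⁻⁴ × 0.8 × 870 = 0.16008 m
1010–2210 m: 1200 × 0.72 × 2.1×10⁻⁴ = 0.18144 m
Δh = 0.08526 + 0.16008 + 0.18144 = 0.42678 m

about 430 mm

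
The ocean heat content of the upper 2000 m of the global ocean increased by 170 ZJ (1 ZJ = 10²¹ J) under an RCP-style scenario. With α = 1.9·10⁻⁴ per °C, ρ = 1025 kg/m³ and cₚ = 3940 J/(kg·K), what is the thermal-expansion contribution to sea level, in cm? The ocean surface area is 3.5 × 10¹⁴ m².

Per unit area: Q = 170×10²¹ / (3.5×10¹⁴) ≈ 4.857×10⁸ J/m²
Δh = αQ/(ρcₚ) = 1.9×10⁻⁴ × 4.857×10⁸ / (1025 × 3940) ≈ 0.022851 m

Δh = 2.3 cm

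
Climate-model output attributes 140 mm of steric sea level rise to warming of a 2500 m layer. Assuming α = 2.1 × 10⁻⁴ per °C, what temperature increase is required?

ΔT = Δh/(αH) = 0.14 / (2.1×10⁻⁴ × 2500) ≈ 0.2667 K

ΔT ≈ 0.267 K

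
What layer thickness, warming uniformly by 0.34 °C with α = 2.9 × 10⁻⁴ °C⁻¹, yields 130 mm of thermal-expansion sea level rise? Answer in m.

1320 m

H = Δh/(αΔT) = 0.13 / (2.9×10⁻⁴ × 0.34) ≈ 1318 m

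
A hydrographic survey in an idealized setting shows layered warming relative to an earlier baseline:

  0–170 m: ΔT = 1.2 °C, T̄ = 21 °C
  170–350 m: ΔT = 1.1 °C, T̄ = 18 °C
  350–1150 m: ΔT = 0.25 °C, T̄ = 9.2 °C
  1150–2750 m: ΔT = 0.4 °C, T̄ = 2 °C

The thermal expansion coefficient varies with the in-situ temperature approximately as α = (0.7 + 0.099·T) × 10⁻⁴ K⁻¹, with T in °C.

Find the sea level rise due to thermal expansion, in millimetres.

196 mm of thermosteric rise

Layer 1: α = (0.7 + 0.099×21)×10⁻⁴ = 2.779×10⁻⁴ K⁻¹
Layer 2: α = (0.7 + 0.099×18)×10⁻⁴ = 2.482×10⁻⁴ K⁻¹
Layer 3: α = (0.7 + 0.099×9.2)×10⁻⁴ = 1.6108×10⁻⁴ K⁻¹
Layer 4: α = (0.7 + 0.099×2)×10⁻⁴ = 0.898×10⁻⁴ K⁻¹
Layer 1: 1.2 × 2.779×10⁻⁴ × 170 = 0.0566916 m
170–350 m: 2.482×10⁻⁴ × 1.1 × 180 = 0.0491436 m
0.25 × 1.6108×10⁻⁴ × 800 = 0.032216 m
1150–2750 m: 1600 × 0.898×10⁻⁴ × 0.4 = 0.057472 m
Δh = 0.0566916 + 0.0491436 + 0.032216 + 0.057472 = 0.1955232 m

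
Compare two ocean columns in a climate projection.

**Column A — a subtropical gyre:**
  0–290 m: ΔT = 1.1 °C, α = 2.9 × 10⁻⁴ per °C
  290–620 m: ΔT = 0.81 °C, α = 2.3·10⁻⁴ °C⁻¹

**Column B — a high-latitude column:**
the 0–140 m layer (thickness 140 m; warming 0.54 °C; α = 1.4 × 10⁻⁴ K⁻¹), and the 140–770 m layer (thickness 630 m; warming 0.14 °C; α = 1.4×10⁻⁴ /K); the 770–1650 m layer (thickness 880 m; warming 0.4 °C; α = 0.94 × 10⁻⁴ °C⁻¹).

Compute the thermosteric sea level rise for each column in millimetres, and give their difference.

A 0–290 m: 2.9×10⁻⁴ × 1.1 × 290 = 0.09251 m
A Layer 2: 330 × 2.3×10⁻⁴ × 0.81 = 0.061479 m
A total: 0.153989 m
B 0–140 m: 0.54 × 140 × 1.4×10⁻⁴ = 0.010584 m
B 630 × 1.4×10⁻⁴ × 0.14 = 0.012348 m
B 770–1650 m: 880 × 0.94×10⁻⁴ × 0.4 = 0.033088 m
B total: 0.05602 m
Difference: 0.153989 − 0.05602 = 0.097969 m

Δh_A ≈ 154 mm, Δh_B ≈ 56.0 mm; difference ≈ 98.0 mm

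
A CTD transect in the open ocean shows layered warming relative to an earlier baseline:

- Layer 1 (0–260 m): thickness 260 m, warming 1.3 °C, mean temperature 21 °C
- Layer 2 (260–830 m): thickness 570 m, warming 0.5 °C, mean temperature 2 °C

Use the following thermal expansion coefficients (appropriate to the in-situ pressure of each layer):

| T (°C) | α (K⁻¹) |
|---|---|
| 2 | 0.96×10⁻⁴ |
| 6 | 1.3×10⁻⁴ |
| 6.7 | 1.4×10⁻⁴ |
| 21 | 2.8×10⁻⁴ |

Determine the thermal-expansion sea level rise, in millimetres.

Layer 1 at 21 °C → α = 2.8×10⁻⁴ K⁻¹
Layer 2 at 2 °C → α = 0.96×10⁻⁴ K⁻¹
Layer 1: 1.3 × 2.8×10⁻⁴ × 260 = 0.09464 m
Layer 2: 0.5 × 0.96×10⁻⁴ × 570 = 0.02736 m
Δh = 0.09464 + 0.02736 = 0.12200 m ≈ 122 mm

122 mm of thermosteric rise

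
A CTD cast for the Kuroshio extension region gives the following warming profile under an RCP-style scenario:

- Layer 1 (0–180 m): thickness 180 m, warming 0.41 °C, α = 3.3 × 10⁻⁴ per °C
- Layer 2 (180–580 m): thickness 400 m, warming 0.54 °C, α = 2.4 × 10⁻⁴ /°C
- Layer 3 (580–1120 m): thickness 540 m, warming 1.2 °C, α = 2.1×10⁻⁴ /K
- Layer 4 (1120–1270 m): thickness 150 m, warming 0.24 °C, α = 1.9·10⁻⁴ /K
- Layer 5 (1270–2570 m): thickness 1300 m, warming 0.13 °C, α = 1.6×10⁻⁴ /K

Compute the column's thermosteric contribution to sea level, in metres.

Layer 1: 0.41 × 180 × 3.3×10⁻⁴ = 0.024354 m
180–580 m: 400 × 2.4×10⁻⁴ × 0.54 = 0.05184 m
Layer 3: 1.2 × 540 × 2.1×10⁻⁴ = 0.13608 m
1120–1270 m: 1.9×10⁻⁴ × 0.24 × 150 = 0.00684 m
1300 × 1.6×10⁻⁴ × 0.13 = 0.02704 m
Δh = 0.024354 + 0.05184 + 0.13608 + 0.00684 + 0.02704 = 0.246154 m ≈ 0.246 m

0.246 m of thermosteric rise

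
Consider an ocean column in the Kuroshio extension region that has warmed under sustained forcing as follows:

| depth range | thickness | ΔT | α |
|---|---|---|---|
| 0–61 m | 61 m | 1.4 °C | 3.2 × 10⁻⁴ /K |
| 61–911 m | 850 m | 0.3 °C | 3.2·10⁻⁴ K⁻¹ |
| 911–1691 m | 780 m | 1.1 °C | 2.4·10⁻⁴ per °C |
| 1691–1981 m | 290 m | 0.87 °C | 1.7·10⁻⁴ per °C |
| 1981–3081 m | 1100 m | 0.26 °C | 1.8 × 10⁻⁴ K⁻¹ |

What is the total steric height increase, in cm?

about 40.9 cm

Layer 1: 61 × 3.2×10⁻⁴ × 1.4 = 0.027328 m
61–911 m: 3.2×10⁻⁴ × 0.3 × 850 = 0.08160 m
Layer 3: 780 × 2.4×10⁻⁴ × 1.1 = 0.20592 m
290 × 0.87 × 1.7×10⁻⁴ = 0.042891 m
1981–3081 m: 0.26 × 1100 × 1.8×10⁻⁴ = 0.05148 m
Δh = 0.027328 + 0.08160 + 0.20592 + 0.042891 + 0.05148 = 0.409219 m ≈ 40.9 cm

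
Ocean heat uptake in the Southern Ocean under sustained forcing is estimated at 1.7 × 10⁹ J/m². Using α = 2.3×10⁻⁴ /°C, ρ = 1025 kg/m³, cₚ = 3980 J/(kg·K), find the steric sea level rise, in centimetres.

9.58 cm

Δh = αQ/(ρcₚ) = 2.3×10⁻⁴ × 1.7×10⁹ / (1025 × 3980) ≈ 0.095845 m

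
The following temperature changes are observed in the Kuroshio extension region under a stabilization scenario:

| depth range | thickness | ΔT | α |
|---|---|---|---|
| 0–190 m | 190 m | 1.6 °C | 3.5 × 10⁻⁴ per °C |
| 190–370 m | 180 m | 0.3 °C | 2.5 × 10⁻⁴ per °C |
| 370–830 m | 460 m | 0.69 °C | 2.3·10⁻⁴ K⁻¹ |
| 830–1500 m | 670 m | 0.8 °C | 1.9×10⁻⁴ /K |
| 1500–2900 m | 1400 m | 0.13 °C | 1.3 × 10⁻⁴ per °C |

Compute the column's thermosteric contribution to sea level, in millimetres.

1.6 × 190 × 3.5×10⁻⁴ = 0.10640 m
190–370 m: 0.3 × 180 × 2.5×10⁻⁴ = 0.01350 m
Layer 3: 0.69 × 460 × 2.3×10⁻⁴ = 0.073002 m
1.9×10⁻⁴ × 670 × 0.8 = 0.10184 m
1400 × 0.13 × 1.3×10⁻⁴ = 0.02366 m
Δh = 0.10640 + 0.01350 + 0.073002 + 0.10184 + 0.02366 = 0.318402 m ≈ 318 mm

Δh ≈ 318 mm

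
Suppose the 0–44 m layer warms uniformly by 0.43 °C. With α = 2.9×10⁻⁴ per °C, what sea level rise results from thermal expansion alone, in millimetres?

Δh ≈ 5.5 mm

Δh = αΔT·H = 2.9×10⁻⁴ × 0.43 × 44 = 0.0054868 m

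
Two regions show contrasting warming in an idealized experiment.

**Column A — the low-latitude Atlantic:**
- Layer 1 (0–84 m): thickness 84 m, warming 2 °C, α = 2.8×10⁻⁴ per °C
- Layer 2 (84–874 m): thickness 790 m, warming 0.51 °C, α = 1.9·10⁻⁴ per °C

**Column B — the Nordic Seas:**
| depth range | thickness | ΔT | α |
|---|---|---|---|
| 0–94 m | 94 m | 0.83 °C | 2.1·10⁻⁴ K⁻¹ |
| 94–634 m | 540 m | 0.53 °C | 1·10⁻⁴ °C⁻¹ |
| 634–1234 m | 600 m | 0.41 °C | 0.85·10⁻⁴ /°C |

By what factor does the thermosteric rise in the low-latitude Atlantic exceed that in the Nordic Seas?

1.88

A 84 × 2.8×10⁻⁴ × 2 = 0.04704 m
A 790 × 1.9×10⁻⁴ × 0.51 = 0.076551 m
A total: 0.123591 m
B 0.83 × 2.1×10⁻⁴ × 94 = 0.0163842 m
B Layer 2: 0.53 × 1×10⁻⁴ × 540 = 0.02862 m
B 0.41 × 600 × 0.85×10⁻⁴ = 0.02091 m
B total: 0.0659142 m
Ratio: 0.123591 / 0.0659142 ≈ 1.875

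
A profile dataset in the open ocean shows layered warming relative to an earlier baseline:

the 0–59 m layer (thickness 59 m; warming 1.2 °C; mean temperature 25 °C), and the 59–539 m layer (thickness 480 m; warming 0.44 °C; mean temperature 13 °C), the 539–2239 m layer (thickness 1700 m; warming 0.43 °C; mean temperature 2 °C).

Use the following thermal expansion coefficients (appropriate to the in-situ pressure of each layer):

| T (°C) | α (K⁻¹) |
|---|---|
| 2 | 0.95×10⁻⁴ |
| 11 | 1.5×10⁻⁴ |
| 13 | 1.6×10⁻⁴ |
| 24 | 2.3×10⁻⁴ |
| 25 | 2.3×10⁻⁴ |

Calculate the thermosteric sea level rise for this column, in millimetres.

Δh ≈ 120 mm

Layer 1 at 25 °C → α = 2.3×10⁻⁴ K⁻¹
Layer 2 at 13 °C → α = 1.6×10⁻⁴ K⁻¹
Layer 3 at 2 °C → α = 0.95×10⁻⁴ K⁻¹
1.2 × 59 × 2.3×10⁻⁴ = 0.016284 m
480 × 1.6×10⁻⁴ × 0.44 = 0.033792 m
1700 × 0.43 × 0.95×10⁻⁴ = 0.069445 m
Δh = 0.016284 + 0.033792 + 0.069445 = 0.119521 m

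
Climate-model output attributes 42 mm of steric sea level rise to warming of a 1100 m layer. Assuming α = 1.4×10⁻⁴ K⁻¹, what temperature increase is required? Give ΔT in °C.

ΔT = Δh/(αH) = 0.042 / (1.4×10⁻⁴ × 1100) ≈ 0.2727 °C

0.273 °C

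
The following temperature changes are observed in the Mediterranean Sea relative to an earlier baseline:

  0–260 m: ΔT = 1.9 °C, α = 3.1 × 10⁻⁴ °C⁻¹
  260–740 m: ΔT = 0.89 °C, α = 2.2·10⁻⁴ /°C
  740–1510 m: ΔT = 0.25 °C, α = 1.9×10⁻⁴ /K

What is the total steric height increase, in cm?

Δh = 28 cm

1.9 × 260 × 3.1×10⁻⁴ = 0.15314 m
Layer 2: 2.2×10⁻⁴ × 0.89 × 480 = 0.093984 m
Layer 3: 770 × 0.25 × 1.9×10⁻⁴ = 0.036575 m
Δh = 0.15314 + 0.093984 + 0.036575 = 0.283699 m ≈ 28 cm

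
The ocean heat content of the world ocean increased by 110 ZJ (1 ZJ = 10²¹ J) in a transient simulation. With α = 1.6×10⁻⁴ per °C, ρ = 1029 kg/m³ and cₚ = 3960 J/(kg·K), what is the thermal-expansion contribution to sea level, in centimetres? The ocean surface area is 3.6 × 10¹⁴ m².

Per unit area: Q = 110×10²¹ / (3.6×10¹⁴) ≈ 3.056×10⁸ J/m²
Δh = αQ/(ρcₚ) = 1.6×10⁻⁴ × 3.056×10⁸ / (1029 × 3960) ≈ 0.011999 m

Δh = 1.2 cm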